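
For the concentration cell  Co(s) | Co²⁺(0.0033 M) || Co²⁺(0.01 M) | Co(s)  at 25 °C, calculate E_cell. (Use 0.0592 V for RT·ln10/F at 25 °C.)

Both half-cells are Co²⁺/Co, so E°_cell = 0. The concentrated side is the cathode; the cell reaction moves Co²⁺ from high to low concentration with n = 2.
Q = [Co²⁺]_dilute/[Co²⁺]_conc = 0.0033/0.01 = 0.330.
E = 0 − (0.0592/2) log Q = −(0.0592/2)(-0.481) = 0.0142 V.

0.014 V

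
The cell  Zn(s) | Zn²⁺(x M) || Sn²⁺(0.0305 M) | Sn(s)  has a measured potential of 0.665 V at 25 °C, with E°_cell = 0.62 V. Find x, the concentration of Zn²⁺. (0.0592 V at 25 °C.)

From the Nernst equation, log Q = n(E° − E)/0.0592 = 2(0.62 − 0.665)/0.0592 = -1.520, so Q = 0.0302.
With Q = [Zn²⁺]/[Sn²⁺] and the known concentrations, [Zn²⁺] in the numerator gives [Zn²⁺] = 9.2 × 10^-4 M.

9.2 × 10^-4 M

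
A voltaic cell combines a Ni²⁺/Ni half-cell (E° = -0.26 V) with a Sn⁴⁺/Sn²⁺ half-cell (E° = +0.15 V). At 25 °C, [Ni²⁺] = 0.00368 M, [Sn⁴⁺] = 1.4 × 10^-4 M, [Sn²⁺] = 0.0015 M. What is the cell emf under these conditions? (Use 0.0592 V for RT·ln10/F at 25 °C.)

0.452 V

The Sn⁴⁺/Sn²⁺ couple has the higher reduction potential and acts as the cathode, so E°_cell = +0.15 − (-0.26) = 0.41 V.
Balancing electrons gives n = 2; the reaction quotient is Q = [Ni²⁺]·[Sn²⁺]/[Sn⁴⁺] = 0.0394.
At 25 °C, E = E° − (0.0592/n) log Q = 0.41 − (0.0592/2)(-1.404) = 0.410 + 0.042 = 0.452 V.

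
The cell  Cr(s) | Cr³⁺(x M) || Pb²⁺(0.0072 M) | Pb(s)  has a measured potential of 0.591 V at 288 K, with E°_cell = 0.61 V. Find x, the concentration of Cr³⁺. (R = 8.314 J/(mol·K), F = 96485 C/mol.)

From the Nernst equation, ln Q = nF(E° − E)/RT = 6×96485×(0.61 − 0.591)/(8.314×288) = 4.594, so Q = 98.9.
With Q = [Cr³⁺]^2/[Pb²⁺]^3 and the known concentrations, [Cr³⁺]^2 in the numerator gives [Cr³⁺] = 0.0061 M.

0.0061 M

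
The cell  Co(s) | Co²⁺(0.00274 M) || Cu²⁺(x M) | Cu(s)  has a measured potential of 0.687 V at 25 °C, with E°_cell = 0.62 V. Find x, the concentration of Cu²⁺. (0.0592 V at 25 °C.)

From the Nernst equation, log Q = n(E° − E)/0.0592 = 2(0.62 − 0.687)/0.0592 = -2.264, so Q = 0.00545.
With Q = [Co²⁺]/[Cu²⁺] and the known concentrations, [Cu²⁺] in the denominator gives [Cu²⁺] = 0.5 M.

0.5 M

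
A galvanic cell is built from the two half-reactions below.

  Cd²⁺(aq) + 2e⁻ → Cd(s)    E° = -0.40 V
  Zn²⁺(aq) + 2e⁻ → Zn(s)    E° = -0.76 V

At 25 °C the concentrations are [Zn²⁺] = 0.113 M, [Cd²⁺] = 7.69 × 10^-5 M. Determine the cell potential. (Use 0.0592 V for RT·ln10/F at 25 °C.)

The Cd²⁺/Cd couple has the higher reduction potential and acts as the cathode, so E°_cell = -0.40 − (-0.76) = 0.36 V.
Balancing electrons gives n = 2; the reaction quotient is Q = [Zn²⁺]/[Cd²⁺] = 1470.
At 25 °C, E = E° − (0.0592/n) log Q = 0.36 − (0.0592/2)(3.167) = 0.360 − 0.094 = 0.266 V.

0.266 V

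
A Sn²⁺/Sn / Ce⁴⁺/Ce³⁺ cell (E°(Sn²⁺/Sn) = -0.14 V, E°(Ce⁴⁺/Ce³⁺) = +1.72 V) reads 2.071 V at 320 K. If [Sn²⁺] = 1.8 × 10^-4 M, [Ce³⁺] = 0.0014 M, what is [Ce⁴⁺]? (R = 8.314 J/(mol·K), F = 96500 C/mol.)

From the Nernst equation, ln Q = nF(E° − E)/RT = 2×96500×(1.86 − 2.071)/(8.314×320) = -15.307, so Q = 2.25 × 10^-7.
With Q = [Sn²⁺]·[Ce³⁺]^2/[Ce⁴⁺]^2 and the known concentrations, [Ce⁴⁺]^2 in the denominator gives [Ce⁴⁺] = 0.04 M.

0.04 M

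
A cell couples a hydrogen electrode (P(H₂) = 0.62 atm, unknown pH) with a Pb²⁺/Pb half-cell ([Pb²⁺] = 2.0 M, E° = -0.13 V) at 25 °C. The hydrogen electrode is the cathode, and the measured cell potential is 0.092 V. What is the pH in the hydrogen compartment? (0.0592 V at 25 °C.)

pH = 0.60

E°_cell = 0.13 V and n = 2.
log Q = n(E° − E)/0.0592 = 2×(0.13 − 0.092)/0.0592 = 1.284.
With Q = [Pb²⁺]·P(H₂) / [H⁺]^2, solving for [H⁺] gives log[H⁺] = -0.595, so pH = 0.60.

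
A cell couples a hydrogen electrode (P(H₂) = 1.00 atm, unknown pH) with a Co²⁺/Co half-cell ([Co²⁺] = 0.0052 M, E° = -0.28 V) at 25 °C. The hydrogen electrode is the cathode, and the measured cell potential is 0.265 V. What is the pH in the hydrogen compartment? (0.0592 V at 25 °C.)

pH = 1.40

E°_cell = 0.28 V and n = 2.
log Q = n(E° − E)/0.0592 = 2×(0.28 − 0.265)/0.0592 = 0.507.
With Q = [Co²⁺]·P(H₂) / [H⁺]^2, solving for [H⁺] gives log[H⁺] = -1.395, so pH = 1.40.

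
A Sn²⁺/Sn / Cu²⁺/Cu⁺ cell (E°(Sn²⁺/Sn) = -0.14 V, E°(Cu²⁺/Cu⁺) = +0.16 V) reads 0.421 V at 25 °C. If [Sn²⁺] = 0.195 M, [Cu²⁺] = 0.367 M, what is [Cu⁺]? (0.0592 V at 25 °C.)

0.0075 M

From the Nernst equation, log Q = n(E° − E)/0.0592 = 2(0.30 − 0.421)/0.0592 = -4.088, so Q = 8.17 × 10^-5.
With Q = [Sn²⁺]·[Cu⁺]^2/[Cu²⁺]^2 and the known concentrations, [Cu⁺]^2 in the numerator gives [Cu⁺] = 0.0075 M.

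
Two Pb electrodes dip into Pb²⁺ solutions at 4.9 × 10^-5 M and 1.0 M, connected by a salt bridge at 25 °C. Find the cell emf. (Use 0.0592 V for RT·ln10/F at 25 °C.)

Both half-cells are Pb²⁺/Pb, so E°_cell = 0. The concentrated side is the cathode; the cell reaction moves Pb²⁺ from high to low concentration with n = 2.
Q = [Pb²⁺]_dilute/[Pb²⁺]_conc = 4.9 × 10^-5/1.0 = 4.9 × 10^-5.
E = 0 − (0.0592/2) log Q = −(0.0592/2)(-4.310) = 0.1276 V.

0.13 V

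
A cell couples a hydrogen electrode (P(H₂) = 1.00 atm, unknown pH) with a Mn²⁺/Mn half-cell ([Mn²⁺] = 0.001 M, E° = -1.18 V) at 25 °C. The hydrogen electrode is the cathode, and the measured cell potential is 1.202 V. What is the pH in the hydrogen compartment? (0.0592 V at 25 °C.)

E°_cell = 1.18 V and n = 2.
log Q = n(E° − E)/0.0592 = 2×(1.18 − 1.202)/0.0592 = -0.743.
With Q = [Mn²⁺]·P(H₂) / [H⁺]^2, solving for [H⁺] gives log[H⁺] = -1.128, so pH = 1.13.

pH = 1.13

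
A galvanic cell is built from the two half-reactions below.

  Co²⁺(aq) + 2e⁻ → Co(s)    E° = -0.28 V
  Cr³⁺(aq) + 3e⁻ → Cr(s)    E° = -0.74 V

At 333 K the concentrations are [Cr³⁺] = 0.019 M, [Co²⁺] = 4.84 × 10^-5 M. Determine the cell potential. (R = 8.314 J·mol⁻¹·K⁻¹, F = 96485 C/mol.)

0.355 V

The Co²⁺/Co couple has the higher reduction potential and acts as the cathode, so E°_cell = -0.28 − (-0.74) = 0.46 V.
Balancing electrons gives n = 6; the reaction quotient is Q = [Cr³⁺]^2/[Co²⁺]^3 = 3.18 × 10^9.
E = E° − (RT/nF) ln Q = 0.46 − (8.314×333)/(6×96485) × (21.881) = 0.460 − 0.105 = 0.355 V.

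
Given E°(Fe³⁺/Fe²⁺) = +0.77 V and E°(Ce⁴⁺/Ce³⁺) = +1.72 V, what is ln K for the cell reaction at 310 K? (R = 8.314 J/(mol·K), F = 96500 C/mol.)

ln K = 35.6

E°_cell = +1.72 − (+0.77) = 0.95 V, with n = 1 electron transferred.
At equilibrium E = 0, so the Nernst equation gives ln K = nFE°/RT = (1)(96500)(0.95)/((8.314)(310)) = 35.57.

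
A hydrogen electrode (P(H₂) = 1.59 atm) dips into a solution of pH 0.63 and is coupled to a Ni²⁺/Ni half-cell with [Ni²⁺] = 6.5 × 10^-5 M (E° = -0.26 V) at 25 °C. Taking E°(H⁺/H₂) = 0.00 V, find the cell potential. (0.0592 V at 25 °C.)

The hydrogen couple is the cathode, so E°_cell = 0.26 V; n = 2.
[H⁺] = 10^(−0.63) = 0.23 M, and Q = [Ni²⁺]·P(H₂) / [H⁺]^2 = 0.00188.
E = E° − (0.0592/2) log Q = 0.26 − (0.0592/2)(-2.726) = 0.341 V.

0.34 V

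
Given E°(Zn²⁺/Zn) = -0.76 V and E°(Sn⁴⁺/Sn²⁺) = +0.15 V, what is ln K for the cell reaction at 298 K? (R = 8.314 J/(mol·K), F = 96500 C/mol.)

E°_cell = +0.15 − (-0.76) = 0.91 V, with n = 2 electrons transferred.
At equilibrium E = 0, so the Nernst equation gives ln K = nFE°/RT = (2)(96500)(0.91)/((8.314)(298)) = 70.89.

ln K = 70.9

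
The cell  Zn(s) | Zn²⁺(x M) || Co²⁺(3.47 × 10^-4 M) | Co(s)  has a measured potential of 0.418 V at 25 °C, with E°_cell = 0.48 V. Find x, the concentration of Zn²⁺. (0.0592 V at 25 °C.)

From the Nernst equation, log Q = n(E° − E)/0.0592 = 2(0.48 − 0.418)/0.0592 = 2.095, so Q = 124.
With Q = [Zn²⁺]/[Co²⁺] and the known concentrations, [Zn²⁺] in the numerator gives [Zn²⁺] = 0.043 M.

0.043 M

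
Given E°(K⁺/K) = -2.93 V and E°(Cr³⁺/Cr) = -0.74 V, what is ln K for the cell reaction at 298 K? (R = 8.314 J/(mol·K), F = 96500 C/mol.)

E°_cell = -0.74 − (-2.93) = 2.19 V, with n = 3 electrons transferred.
At equilibrium E = 0, so the Nernst equation gives ln K = nFE°/RT = (3)(96500)(2.19)/((8.314)(298)) = 255.90.

ln K = 255.9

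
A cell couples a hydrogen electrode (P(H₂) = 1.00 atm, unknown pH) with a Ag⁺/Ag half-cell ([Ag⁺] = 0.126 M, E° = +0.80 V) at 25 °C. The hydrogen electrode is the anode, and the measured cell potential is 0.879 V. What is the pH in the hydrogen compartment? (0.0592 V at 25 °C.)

pH = 2.23

E°_cell = 0.80 V and n = 2.
log Q = n(E° − E)/0.0592 = 2×(0.80 − 0.879)/0.0592 = -2.669.
With Q = [H⁺]^2 / ([Ag⁺]^2·P(H₂)), solving for [H⁺] gives log[H⁺] = -2.234, so pH = 2.23.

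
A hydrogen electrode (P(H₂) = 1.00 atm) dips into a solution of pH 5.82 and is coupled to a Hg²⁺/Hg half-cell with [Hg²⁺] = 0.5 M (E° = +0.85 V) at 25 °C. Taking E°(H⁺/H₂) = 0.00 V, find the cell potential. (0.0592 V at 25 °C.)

The Hg²⁺/Hg couple is the cathode, so E°_cell = 0.85 V; n = 2.
[H⁺] = 10^(−5.82) = 1.5 × 10^-6 M, and Q = [H⁺]^2 / ([Hg²⁺]·P(H₂)) = 4.58 × 10^-12.
E = E° − (0.0592/2) log Q = 0.85 − (0.0592/2)(-11.339) = 1.186 V.

1.19 V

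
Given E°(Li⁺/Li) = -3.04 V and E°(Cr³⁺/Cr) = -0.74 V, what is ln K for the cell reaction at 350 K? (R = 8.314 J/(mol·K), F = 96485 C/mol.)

E°_cell = -0.74 − (-3.04) = 2.30 V, with n = 3 electrons transferred.
At equilibrium E = 0, so the Nernst equation gives ln K = nFE°/RT = (3)(96485)(2.30)/((8.314)(350)) = 228.79.

ln K = 228.8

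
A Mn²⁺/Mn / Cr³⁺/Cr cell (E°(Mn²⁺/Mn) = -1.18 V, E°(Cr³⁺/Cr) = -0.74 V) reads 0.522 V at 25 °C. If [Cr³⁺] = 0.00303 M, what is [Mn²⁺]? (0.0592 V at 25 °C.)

From the Nernst equation, log Q = n(E° − E)/0.0592 = 6(0.44 − 0.522)/0.0592 = -8.311, so Q = 4.89 × 10^-9.
With Q = [Mn²⁺]^3/[Cr³⁺]^2 and the known concentrations, [Mn²⁺]^3 in the numerator gives [Mn²⁺] = 3.6 × 10^-5 M.

3.6 × 10^-5 M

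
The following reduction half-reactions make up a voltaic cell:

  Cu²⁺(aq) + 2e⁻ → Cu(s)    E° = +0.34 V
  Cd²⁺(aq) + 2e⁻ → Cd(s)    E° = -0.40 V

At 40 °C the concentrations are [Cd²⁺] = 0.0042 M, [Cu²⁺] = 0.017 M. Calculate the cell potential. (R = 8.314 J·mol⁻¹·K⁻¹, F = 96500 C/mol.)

The Cu²⁺/Cu couple has the higher reduction potential and acts as the cathode, so E°_cell = +0.34 − (-0.40) = 0.74 V.
Balancing electrons gives n = 2; the reaction quotient is Q = [Cd²⁺]/[Cu²⁺] = 0.247.
E = E° − (RT/nF) ln Q = 0.74 − (8.314×313)/(2×96500) × (-1.398) = 0.740 + 0.019 = 0.759 V.

0.759 V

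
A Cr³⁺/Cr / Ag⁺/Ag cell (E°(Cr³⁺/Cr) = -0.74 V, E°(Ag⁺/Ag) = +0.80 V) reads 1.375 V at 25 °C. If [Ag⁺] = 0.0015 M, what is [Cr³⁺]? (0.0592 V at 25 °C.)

0.78 M

From the Nernst equation, log Q = n(E° − E)/0.0592 = 3(1.54 − 1.375)/0.0592 = 8.361, so Q = 2.3 × 10^8.
With Q = [Cr³⁺]/[Ag⁺]^3 and the known concentrations, [Cr³⁺] in the numerator gives [Cr³⁺] = 0.78 M.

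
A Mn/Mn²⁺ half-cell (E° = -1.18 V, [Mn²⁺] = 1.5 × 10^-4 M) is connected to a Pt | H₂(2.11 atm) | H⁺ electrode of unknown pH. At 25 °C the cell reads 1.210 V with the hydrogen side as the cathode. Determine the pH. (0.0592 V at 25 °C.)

E°_cell = 1.18 V and n = 2.
log Q = n(E° − E)/0.0592 = 2×(1.18 − 1.210)/0.0592 = -1.014.
With Q = [Mn²⁺]·P(H₂) / [H⁺]^2, solving for [H⁺] gives log[H⁺] = -1.243, so pH = 1.24.

pH = 1.24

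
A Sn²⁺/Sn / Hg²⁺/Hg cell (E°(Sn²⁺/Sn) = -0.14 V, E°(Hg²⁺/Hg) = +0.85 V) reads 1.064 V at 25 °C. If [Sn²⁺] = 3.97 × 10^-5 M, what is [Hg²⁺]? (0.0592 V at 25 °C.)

0.013 M

From the Nernst equation, log Q = n(E° − E)/0.0592 = 2(0.99 − 1.064)/0.0592 = -2.500, so Q = 0.00316.
With Q = [Sn²⁺]/[Hg²⁺] and the known concentrations, [Hg²⁺] in the denominator gives [Hg²⁺] = 0.013 M.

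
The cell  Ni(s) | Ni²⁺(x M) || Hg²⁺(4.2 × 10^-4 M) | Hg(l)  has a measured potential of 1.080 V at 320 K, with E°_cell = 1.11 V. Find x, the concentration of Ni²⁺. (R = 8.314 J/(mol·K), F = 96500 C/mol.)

0.0037 M

From the Nernst equation, ln Q = nF(E° − E)/RT = 2×96500×(1.11 − 1.080)/(8.314×320) = 2.176, so Q = 8.81.
With Q = [Ni²⁺]/[Hg²⁺] and the known concentrations, [Ni²⁺] in the numerator gives [Ni²⁺] = 0.0037 M.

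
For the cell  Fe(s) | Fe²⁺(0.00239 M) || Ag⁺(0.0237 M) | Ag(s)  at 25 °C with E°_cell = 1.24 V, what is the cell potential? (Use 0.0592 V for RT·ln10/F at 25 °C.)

1.22 V

Balancing electrons gives n = 2; the reaction quotient is Q = [Fe²⁺]/[Ag⁺]^2 = 4.26.
At 25 °C, E = E° − (0.0592/n) log Q = 1.24 − (0.0592/2)(0.629) = 1.240 − 0.019 = 1.221 V.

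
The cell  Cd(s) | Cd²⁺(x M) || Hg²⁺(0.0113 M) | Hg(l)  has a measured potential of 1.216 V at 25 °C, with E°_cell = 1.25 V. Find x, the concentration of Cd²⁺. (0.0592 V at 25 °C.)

0.16 M

From the Nernst equation, log Q = n(E° − E)/0.0592 = 2(1.25 − 1.216)/0.0592 = 1.149, so Q = 14.1.
With Q = [Cd²⁺]/[Hg²⁺] and the known concentrations, [Cd²⁺] in the numerator gives [Cd²⁺] = 0.16 M.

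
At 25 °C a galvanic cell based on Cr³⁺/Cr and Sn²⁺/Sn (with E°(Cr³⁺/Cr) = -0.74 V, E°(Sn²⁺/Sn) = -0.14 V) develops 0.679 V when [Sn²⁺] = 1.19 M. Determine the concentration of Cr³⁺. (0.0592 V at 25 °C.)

From the Nernst equation, log Q = n(E° − E)/0.0592 = 6(0.60 − 0.679)/0.0592 = -8.007, so Q = 9.85 × 10^-9.
With Q = [Cr³⁺]^2/[Sn²⁺]^3 and the known concentrations, [Cr³⁺]^2 in the numerator gives [Cr³⁺] = 1.3 × 10^-4 M.

1.3 × 10^-4 M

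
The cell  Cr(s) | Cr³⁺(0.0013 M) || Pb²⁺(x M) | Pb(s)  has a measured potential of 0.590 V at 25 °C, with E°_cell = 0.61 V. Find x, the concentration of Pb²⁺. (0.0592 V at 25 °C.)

From the Nernst equation, log Q = n(E° − E)/0.0592 = 6(0.61 − 0.590)/0.0592 = 2.027, so Q = 106.
With Q = [Cr³⁺]^2/[Pb²⁺]^3 and the known concentrations, [Pb²⁺]^3 in the denominator gives [Pb²⁺] = 0.0025 M.

0.0025 M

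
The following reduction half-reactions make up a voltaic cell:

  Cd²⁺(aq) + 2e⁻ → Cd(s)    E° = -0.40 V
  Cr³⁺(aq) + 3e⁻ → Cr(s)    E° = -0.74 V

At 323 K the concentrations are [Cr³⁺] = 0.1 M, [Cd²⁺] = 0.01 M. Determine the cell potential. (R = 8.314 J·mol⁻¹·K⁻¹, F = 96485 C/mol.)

0.297 V

The Cd²⁺/Cd couple has the higher reduction potential and acts as the cathode, so E°_cell = -0.40 − (-0.74) = 0.34 V.
Balancing electrons gives n = 6; the reaction quotient is Q = [Cr³⁺]^2/[Cd²⁺]^3 = 1 × 10^4.
E = E° − (RT/nF) ln Q = 0.34 − (8.314×323)/(6×96485) × (9.210) = 0.340 − 0.043 = 0.297 V.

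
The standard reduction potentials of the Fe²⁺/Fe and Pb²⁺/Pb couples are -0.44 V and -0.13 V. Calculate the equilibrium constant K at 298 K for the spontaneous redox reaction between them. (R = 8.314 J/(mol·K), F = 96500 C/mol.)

E°_cell = -0.13 − (-0.44) = 0.31 V, with n = 2 electrons transferred.
At equilibrium E = 0, so the Nernst equation gives ln K = nFE°/RT = (2)(96500)(0.31)/((8.314)(298)) = 24.15.
K = e^24.15 = 3.1 × 10^10.

3.1 × 10^10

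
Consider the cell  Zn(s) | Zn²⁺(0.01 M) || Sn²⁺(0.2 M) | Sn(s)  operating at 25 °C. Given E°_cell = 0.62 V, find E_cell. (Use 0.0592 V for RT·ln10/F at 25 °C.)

0.659 V

Balancing electrons gives n = 2; the reaction quotient is Q = [Zn²⁺]/[Sn²⁺] = 0.0500.
At 25 °C, E = E° − (0.0592/n) log Q = 0.62 − (0.0592/2)(-1.301) = 0.620 + 0.039 = 0.659 V.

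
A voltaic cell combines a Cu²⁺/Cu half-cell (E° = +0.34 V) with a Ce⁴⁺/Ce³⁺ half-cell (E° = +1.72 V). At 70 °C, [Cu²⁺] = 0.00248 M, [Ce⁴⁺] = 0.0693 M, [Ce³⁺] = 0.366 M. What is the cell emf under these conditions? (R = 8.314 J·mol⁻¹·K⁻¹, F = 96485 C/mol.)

1.42 V

The Ce⁴⁺/Ce³⁺ couple has the higher reduction potential and acts as the cathode, so E°_cell = +1.72 − (+0.34) = 1.38 V.
Balancing electrons gives n = 2; the reaction quotient is Q = [Cu²⁺]·[Ce³⁺]^2/[Ce⁴⁺]^2 = 0.0692.
E = E° − (RT/nF) ln Q = 1.38 − (8.314×343)/(2×96485) × (-2.671) = 1.380 + 0.039 = 1.419 V.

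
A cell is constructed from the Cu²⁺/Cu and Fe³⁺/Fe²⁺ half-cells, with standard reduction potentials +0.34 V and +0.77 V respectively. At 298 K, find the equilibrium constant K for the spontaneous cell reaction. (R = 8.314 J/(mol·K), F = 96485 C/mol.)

3.5 × 10^14

E°_cell = +0.77 − (+0.34) = 0.43 V, with n = 2 electrons transferred.
At equilibrium E = 0, so the Nernst equation gives ln K = nFE°/RT = (2)(96485)(0.43)/((8.314)(298)) = 33.49.
K = e^33.49 = 3.5 × 10^14.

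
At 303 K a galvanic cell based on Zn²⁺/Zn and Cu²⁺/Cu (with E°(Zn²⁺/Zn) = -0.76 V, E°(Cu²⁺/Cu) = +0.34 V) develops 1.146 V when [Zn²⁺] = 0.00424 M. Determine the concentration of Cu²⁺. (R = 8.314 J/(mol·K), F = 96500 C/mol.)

From the Nernst equation, ln Q = nF(E° − E)/RT = 2×96500×(1.10 − 1.146)/(8.314×303) = -3.524, so Q = 0.0295.
With Q = [Zn²⁺]/[Cu²⁺] and the known concentrations, [Cu²⁺] in the denominator gives [Cu²⁺] = 0.14 M.

0.14 M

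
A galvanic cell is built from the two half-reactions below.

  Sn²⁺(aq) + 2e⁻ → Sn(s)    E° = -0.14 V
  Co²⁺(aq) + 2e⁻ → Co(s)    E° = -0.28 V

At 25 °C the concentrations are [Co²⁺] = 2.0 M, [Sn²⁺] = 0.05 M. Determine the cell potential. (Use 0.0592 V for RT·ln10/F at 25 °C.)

0.093 V

The Sn²⁺/Sn couple has the higher reduction potential and acts as the cathode, so E°_cell = -0.14 − (-0.28) = 0.14 V.
Balancing electrons gives n = 2; the reaction quotient is Q = [Co²⁺]/[Sn²⁺] = 40.0.
At 25 °C, E = E° − (0.0592/n) log Q = 0.14 − (0.0592/2)(1.602) = 0.140 − 0.047 = 0.093 V.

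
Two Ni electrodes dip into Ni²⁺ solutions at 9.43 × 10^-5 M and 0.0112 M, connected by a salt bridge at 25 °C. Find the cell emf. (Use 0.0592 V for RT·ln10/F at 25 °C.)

Both half-cells are Ni²⁺/Ni, so E°_cell = 0. The concentrated side is the cathode; the cell reaction moves Ni²⁺ from high to low concentration with n = 2.
Q = [Ni²⁺]_dilute/[Ni²⁺]_conc = 9.43 × 10^-5/0.0112 = 0.00842.
E = 0 − (0.0592/2) log Q = −(0.0592/2)(-2.075) = 0.0614 V.

0.061 V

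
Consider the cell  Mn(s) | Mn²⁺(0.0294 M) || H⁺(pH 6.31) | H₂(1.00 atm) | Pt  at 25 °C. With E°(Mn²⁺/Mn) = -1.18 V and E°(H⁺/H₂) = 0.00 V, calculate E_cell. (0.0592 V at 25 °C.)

0.85 V

The hydrogen couple is the cathode, so E°_cell = 1.18 V; n = 2.
[H⁺] = 10^(−6.31) = 4.9 × 10^-7 M, and Q = [Mn²⁺]·P(H₂) / [H⁺]^2 = 1.23 × 10^11.
E = E° − (0.0592/2) log Q = 1.18 − (0.0592/2)(11.088) = 0.852 V.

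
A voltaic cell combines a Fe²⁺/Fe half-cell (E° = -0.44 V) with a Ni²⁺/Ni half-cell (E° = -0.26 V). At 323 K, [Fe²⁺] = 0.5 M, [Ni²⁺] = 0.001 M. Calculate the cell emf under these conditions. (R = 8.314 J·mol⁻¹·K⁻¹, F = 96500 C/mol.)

The Ni²⁺/Ni couple has the higher reduction potential and acts as the cathode, so E°_cell = -0.26 − (-0.44) = 0.18 V.
Balancing electrons gives n = 2; the reaction quotient is Q = [Fe²⁺]/[Ni²⁺] = 500.
E = E° − (RT/nF) ln Q = 0.18 − (8.314×323)/(2×96500) × (6.215) = 0.180 − 0.086 = 0.094 V.

0.094 V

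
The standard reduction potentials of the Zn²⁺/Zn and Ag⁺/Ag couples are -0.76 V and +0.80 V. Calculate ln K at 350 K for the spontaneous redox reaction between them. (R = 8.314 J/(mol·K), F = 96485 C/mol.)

ln K = 103.5

E°_cell = +0.80 − (-0.76) = 1.56 V, with n = 2 electrons transferred.
At equilibrium E = 0, so the Nernst equation gives ln K = nFE°/RT = (2)(96485)(1.56)/((8.314)(350)) = 103.45.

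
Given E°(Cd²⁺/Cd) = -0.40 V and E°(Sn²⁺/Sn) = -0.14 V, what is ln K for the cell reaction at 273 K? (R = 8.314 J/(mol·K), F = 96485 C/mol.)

E°_cell = -0.14 − (-0.40) = 0.26 V, with n = 2 electrons transferred.
At equilibrium E = 0, so the Nernst equation gives ln K = nFE°/RT = (2)(96485)(0.26)/((8.314)(273)) = 22.10.

ln K = 22.1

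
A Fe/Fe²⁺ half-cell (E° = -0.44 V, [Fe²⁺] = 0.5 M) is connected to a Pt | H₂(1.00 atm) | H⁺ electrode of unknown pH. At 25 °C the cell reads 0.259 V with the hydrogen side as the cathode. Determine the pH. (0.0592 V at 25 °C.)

pH = 3.21

E°_cell = 0.44 V and n = 2.
log Q = n(E° − E)/0.0592 = 2×(0.44 − 0.259)/0.0592 = 6.115.
With Q = [Fe²⁺]·P(H₂) / [H⁺]^2, solving for [H⁺] gives log[H⁺] = -3.208, so pH = 3.21.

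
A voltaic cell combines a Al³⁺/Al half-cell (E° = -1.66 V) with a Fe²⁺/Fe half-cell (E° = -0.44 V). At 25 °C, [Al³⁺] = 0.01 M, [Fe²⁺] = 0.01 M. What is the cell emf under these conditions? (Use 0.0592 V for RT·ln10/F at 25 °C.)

The Fe²⁺/Fe couple has the higher reduction potential and acts as the cathode, so E°_cell = -0.44 − (-1.66) = 1.22 V.
Balancing electrons gives n = 6; the reaction quotient is Q = [Al³⁺]^2/[Fe²⁺]^3 = 100.
At 25 °C, E = E° − (0.0592/n) log Q = 1.22 − (0.0592/6)(2.000) = 1.220 − 0.020 = 1.200 V.

1.20 V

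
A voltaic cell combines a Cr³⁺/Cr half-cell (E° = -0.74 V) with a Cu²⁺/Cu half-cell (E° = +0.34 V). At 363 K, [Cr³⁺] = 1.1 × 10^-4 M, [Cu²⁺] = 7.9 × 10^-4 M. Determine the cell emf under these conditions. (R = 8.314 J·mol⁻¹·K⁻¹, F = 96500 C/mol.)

The Cu²⁺/Cu couple has the higher reduction potential and acts as the cathode, so E°_cell = +0.34 − (-0.74) = 1.08 V.
Balancing electrons gives n = 6; the reaction quotient is Q = [Cr³⁺]^2/[Cu²⁺]^3 = 24.5.
E = E° − (RT/nF) ln Q = 1.08 − (8.314×363)/(6×96500) × (3.200) = 1.080 − 0.017 = 1.063 V.

1.06 V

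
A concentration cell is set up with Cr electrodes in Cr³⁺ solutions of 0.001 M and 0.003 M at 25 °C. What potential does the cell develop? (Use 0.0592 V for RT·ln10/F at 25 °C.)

0.009 V

Both half-cells are Cr³⁺/Cr, so E°_cell = 0. The concentrated side is the cathode; the cell reaction moves Cr³⁺ from high to low concentration with n = 3.
Q = [Cr³⁺]_dilute/[Cr³⁺]_conc = 0.001/0.003 = 0.333.
E = 0 − (0.0592/3) log Q = −(0.0592/3)(-0.477) = 0.0094 V.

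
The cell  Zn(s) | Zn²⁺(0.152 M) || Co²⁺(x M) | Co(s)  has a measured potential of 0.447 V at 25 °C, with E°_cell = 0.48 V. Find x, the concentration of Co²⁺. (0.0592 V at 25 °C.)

From the Nernst equation, log Q = n(E° − E)/0.0592 = 2(0.48 − 0.447)/0.0592 = 1.115, so Q = 13.0.
With Q = [Zn²⁺]/[Co²⁺] and the known concentrations, [Co²⁺] in the denominator gives [Co²⁺] = 0.012 M.

0.012 M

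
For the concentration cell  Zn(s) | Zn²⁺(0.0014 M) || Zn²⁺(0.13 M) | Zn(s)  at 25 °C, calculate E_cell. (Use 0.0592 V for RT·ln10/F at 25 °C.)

Both half-cells are Zn²⁺/Zn, so E°_cell = 0. The concentrated side is the cathode; the cell reaction moves Zn²⁺ from high to low concentration with n = 2.
Q = [Zn²⁺]_dilute/[Zn²⁺]_conc = 0.0014/0.13 = 0.0108.
E = 0 − (0.0592/2) log Q = −(0.0592/2)(-1.968) = 0.0583 V.

0.058 V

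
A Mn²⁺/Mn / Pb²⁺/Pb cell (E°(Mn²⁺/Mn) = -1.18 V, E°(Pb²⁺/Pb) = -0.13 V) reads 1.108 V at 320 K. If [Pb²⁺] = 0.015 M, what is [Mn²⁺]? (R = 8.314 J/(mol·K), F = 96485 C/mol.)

From the Nernst equation, ln Q = nF(E° − E)/RT = 2×96485×(1.05 − 1.108)/(8.314×320) = -4.207, so Q = 0.0149.
With Q = [Mn²⁺]/[Pb²⁺] and the known concentrations, [Mn²⁺] in the numerator gives [Mn²⁺] = 2.2 × 10^-4 M.

2.2 × 10^-4 M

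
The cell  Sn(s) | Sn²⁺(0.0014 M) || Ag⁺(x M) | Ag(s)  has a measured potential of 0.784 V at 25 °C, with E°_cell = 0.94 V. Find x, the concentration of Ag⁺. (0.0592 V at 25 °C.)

8.7 × 10^-5 M

From the Nernst equation, log Q = n(E° − E)/0.0592 = 2(0.94 − 0.784)/0.0592 = 5.270, so Q = 1.86 × 10^5.
With Q = [Sn²⁺]/[Ag⁺]^2 and the known concentrations, [Ag⁺]^2 in the denominator gives [Ag⁺] = 8.7 × 10^-5 M.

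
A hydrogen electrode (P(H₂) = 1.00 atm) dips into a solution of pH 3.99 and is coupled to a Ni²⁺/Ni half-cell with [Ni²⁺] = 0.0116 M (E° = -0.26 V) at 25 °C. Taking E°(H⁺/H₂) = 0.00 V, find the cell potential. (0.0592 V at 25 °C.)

The hydrogen couple is the cathode, so E°_cell = 0.26 V; n = 2.
[H⁺] = 10^(−3.99) = 1 × 10^-4 M, and Q = [Ni²⁺]·P(H₂) / [H⁺]^2 = 1.11 × 10^6.
E = E° − (0.0592/2) log Q = 0.26 − (0.0592/2)(6.044) = 0.081 V.

0.081 V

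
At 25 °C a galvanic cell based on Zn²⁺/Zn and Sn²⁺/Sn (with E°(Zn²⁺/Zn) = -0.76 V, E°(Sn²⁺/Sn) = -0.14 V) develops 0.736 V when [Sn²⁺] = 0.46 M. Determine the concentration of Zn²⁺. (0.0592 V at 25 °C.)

5.5 × 10^-5 M

From the Nernst equation, log Q = n(E° − E)/0.0592 = 2(0.62 − 0.736)/0.0592 = -3.919, so Q = 1.21 × 10^-4.
With Q = [Zn²⁺]/[Sn²⁺] and the known concentrations, [Zn²⁺] in the numerator gives [Zn²⁺] = 5.5 × 10^-5 M.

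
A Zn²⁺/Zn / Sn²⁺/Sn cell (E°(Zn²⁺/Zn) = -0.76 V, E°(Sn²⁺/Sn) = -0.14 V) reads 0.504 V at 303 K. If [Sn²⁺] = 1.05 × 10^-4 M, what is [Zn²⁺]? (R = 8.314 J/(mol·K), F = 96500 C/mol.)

From the Nernst equation, ln Q = nF(E° − E)/RT = 2×96500×(0.62 − 0.504)/(8.314×303) = 8.887, so Q = 7240.
With Q = [Zn²⁺]/[Sn²⁺] and the known concentrations, [Zn²⁺] in the numerator gives [Zn²⁺] = 0.76 M.

0.76 M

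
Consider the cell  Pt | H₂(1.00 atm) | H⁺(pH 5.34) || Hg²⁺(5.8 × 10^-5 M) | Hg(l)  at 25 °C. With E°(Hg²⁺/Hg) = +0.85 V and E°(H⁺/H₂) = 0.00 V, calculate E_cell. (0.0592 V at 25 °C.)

1.04 V

The Hg²⁺/Hg couple is the cathode, so E°_cell = 0.85 V; n = 2.
[H⁺] = 10^(−5.34) = 4.6 × 10^-6 M, and Q = [H⁺]^2 / ([Hg²⁺]·P(H₂)) = 3.6 × 10^-7.
E = E° − (0.0592/2) log Q = 0.85 − (0.0592/2)(-6.443) = 1.041 V.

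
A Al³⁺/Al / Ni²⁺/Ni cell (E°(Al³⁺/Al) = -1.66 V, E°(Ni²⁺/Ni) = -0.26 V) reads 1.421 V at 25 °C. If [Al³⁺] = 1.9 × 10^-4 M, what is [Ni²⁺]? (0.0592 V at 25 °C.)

From the Nernst equation, log Q = n(E° − E)/0.0592 = 6(1.40 − 1.421)/0.0592 = -2.128, so Q = 0.00744.
With Q = [Al³⁺]^2/[Ni²⁺]^3 and the known concentrations, [Ni²⁺]^3 in the denominator gives [Ni²⁺] = 0.017 M.

0.017 M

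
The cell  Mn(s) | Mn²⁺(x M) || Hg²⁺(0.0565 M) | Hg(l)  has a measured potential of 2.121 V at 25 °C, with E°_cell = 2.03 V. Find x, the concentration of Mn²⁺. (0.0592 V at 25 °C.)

4.8 × 10^-5 M

From the Nernst equation, log Q = n(E° − E)/0.0592 = 2(2.03 − 2.121)/0.0592 = -3.074, so Q = 8.43 × 10^-4.
With Q = [Mn²⁺]/[Hg²⁺] and the known concentrations, [Mn²⁺] in the numerator gives [Mn²⁺] = 4.8 × 10^-5 M.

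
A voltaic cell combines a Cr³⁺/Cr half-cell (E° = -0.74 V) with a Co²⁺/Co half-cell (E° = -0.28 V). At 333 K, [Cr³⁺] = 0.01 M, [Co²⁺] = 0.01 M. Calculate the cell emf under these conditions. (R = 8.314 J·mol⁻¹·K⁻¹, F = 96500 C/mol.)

0.438 V

The Co²⁺/Co couple has the higher reduction potential and acts as the cathode, so E°_cell = -0.28 − (-0.74) = 0.46 V.
Balancing electrons gives n = 6; the reaction quotient is Q = [Cr³⁺]^2/[Co²⁺]^3 = 100.
E = E° − (RT/nF) ln Q = 0.46 − (8.314×333)/(6×96500) × (4.605) = 0.460 − 0.022 = 0.438 V.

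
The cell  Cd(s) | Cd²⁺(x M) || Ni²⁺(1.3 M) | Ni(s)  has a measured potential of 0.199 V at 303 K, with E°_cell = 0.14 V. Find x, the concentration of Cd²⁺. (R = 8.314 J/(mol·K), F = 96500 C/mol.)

From the Nernst equation, ln Q = nF(E° − E)/RT = 2×96500×(0.14 − 0.199)/(8.314×303) = -4.520, so Q = 0.0109.
With Q = [Cd²⁺]/[Ni²⁺] and the known concentrations, [Cd²⁺] in the numerator gives [Cd²⁺] = 0.014 M.

0.014 M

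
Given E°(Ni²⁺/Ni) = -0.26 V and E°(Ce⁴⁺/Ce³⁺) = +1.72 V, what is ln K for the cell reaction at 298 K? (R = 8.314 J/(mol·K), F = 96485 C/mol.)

E°_cell = +1.72 − (-0.26) = 1.98 V, with n = 2 electrons transferred.
At equilibrium E = 0, so the Nernst equation gives ln K = nFE°/RT = (2)(96485)(1.98)/((8.314)(298)) = 154.22.

ln K = 154.2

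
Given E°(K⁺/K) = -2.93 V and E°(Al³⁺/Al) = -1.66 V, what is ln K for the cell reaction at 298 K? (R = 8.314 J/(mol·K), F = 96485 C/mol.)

ln K = 148.4

E°_cell = -1.66 − (-2.93) = 1.27 V, with n = 3 electrons transferred.
At equilibrium E = 0, so the Nernst equation gives ln K = nFE°/RT = (3)(96485)(1.27)/((8.314)(298)) = 148.37.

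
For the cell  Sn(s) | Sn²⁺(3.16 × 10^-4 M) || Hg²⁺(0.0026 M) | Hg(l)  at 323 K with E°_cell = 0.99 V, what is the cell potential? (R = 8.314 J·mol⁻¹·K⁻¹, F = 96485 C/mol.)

Balancing electrons gives n = 2; the reaction quotient is Q = [Sn²⁺]/[Hg²⁺] = 0.122.
E = E° − (RT/nF) ln Q = 0.99 − (8.314×323)/(2×96485) × (-2.108) = 0.990 + 0.029 = 1.019 V.

1.02 V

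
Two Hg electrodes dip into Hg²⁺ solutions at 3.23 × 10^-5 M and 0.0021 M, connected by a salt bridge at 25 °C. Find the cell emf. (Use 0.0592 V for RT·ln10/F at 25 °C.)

0.054 V

Both half-cells are Hg²⁺/Hg, so E°_cell = 0. The concentrated side is the cathode; the cell reaction moves Hg²⁺ from high to low concentration with n = 2.
Q = [Hg²⁺]_dilute/[Hg²⁺]_conc = 3.23 × 10^-5/0.0021 = 0.0154.
E = 0 − (0.0592/2) log Q = −(0.0592/2)(-1.813) = 0.0537 V.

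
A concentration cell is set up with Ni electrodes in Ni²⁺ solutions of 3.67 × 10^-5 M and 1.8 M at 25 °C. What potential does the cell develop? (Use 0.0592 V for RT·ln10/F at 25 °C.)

0.14 V

Both half-cells are Ni²⁺/Ni, so E°_cell = 0. The concentrated side is the cathode; the cell reaction moves Ni²⁺ from high to low concentration with n = 2.
Q = [Ni²⁺]_dilute/[Ni²⁺]_conc = 3.67 × 10^-5/1.8 = 2.04 × 10^-5.
E = 0 − (0.0592/2) log Q = −(0.0592/2)(-4.691) = 0.1389 V.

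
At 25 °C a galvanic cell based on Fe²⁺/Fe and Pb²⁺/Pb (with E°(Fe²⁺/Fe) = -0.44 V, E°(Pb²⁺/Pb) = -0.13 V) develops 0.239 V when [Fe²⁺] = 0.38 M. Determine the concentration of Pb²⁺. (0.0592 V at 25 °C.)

0.0015 M

From the Nernst equation, log Q = n(E° − E)/0.0592 = 2(0.31 − 0.239)/0.0592 = 2.399, so Q = 250.
With Q = [Fe²⁺]/[Pb²⁺] and the known concentrations, [Pb²⁺] in the denominator gives [Pb²⁺] = 0.0015 M.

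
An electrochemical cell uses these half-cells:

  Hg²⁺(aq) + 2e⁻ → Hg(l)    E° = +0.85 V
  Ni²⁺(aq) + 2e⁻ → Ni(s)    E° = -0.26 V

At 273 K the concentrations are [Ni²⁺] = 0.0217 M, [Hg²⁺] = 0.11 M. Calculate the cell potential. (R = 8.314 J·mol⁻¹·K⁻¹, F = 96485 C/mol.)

1.13 V

The Hg²⁺/Hg couple has the higher reduction potential and acts as the cathode, so E°_cell = +0.85 − (-0.26) = 1.11 V.
Balancing electrons gives n = 2; the reaction quotient is Q = [Ni²⁺]/[Hg²⁺] = 0.197.
E = E° − (RT/nF) ln Q = 1.11 − (8.314×273)/(2×96485) × (-1.623) = 1.110 + 0.019 = 1.129 V.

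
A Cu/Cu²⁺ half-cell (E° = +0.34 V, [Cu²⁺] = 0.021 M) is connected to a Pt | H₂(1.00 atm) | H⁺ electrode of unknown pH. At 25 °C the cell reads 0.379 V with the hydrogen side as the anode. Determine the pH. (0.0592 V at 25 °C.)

E°_cell = 0.34 V and n = 2.
log Q = n(E° − E)/0.0592 = 2×(0.34 − 0.379)/0.0592 = -1.318.
With Q = [H⁺]^2 / ([Cu²⁺]·P(H₂)), solving for [H⁺] gives log[H⁺] = -1.498, so pH = 1.50.

pH = 1.50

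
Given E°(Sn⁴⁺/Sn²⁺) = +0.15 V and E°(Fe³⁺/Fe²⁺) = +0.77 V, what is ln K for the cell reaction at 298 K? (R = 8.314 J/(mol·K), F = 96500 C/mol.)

ln K = 48.3

E°_cell = +0.77 − (+0.15) = 0.62 V, with n = 2 electrons transferred.
At equilibrium E = 0, so the Nernst equation gives ln K = nFE°/RT = (2)(96500)(0.62)/((8.314)(298)) = 48.30.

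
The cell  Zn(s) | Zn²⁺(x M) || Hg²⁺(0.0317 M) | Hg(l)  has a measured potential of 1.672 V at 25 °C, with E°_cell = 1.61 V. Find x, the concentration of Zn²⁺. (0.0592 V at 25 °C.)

2.5 × 10^-4 M

From the Nernst equation, log Q = n(E° − E)/0.0592 = 2(1.61 − 1.672)/0.0592 = -2.095, so Q = 0.00804.
With Q = [Zn²⁺]/[Hg²⁺] and the known concentrations, [Zn²⁺] in the numerator gives [Zn²⁺] = 2.5 × 10^-4 M.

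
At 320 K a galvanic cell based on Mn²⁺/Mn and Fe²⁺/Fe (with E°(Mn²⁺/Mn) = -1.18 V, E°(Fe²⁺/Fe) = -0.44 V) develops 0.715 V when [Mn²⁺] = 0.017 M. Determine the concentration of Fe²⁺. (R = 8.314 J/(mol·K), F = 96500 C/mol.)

From the Nernst equation, ln Q = nF(E° − E)/RT = 2×96500×(0.74 − 0.715)/(8.314×320) = 1.814, so Q = 6.13.
With Q = [Mn²⁺]/[Fe²⁺] and the known concentrations, [Fe²⁺] in the denominator gives [Fe²⁺] = 0.0028 M.

0.0028 M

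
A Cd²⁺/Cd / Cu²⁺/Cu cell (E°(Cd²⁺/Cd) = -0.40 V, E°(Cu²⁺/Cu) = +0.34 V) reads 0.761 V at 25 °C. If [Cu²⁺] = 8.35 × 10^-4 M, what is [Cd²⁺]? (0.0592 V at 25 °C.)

From the Nernst equation, log Q = n(E° − E)/0.0592 = 2(0.74 − 0.761)/0.0592 = -0.709, so Q = 0.195.
With Q = [Cd²⁺]/[Cu²⁺] and the known concentrations, [Cd²⁺] in the numerator gives [Cd²⁺] = 1.6 × 10^-4 M.

1.6 × 10^-4 M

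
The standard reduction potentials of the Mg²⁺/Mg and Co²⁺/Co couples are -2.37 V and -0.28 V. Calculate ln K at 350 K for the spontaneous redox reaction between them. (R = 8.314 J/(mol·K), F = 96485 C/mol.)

ln K = 138.6

E°_cell = -0.28 − (-2.37) = 2.09 V, with n = 2 electrons transferred.
At equilibrium E = 0, so the Nernst equation gives ln K = nFE°/RT = (2)(96485)(2.09)/((8.314)(350)) = 138.60.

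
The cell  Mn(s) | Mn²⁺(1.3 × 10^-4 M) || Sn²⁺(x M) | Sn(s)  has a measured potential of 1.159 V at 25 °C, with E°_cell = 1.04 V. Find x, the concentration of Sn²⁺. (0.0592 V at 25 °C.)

1.4 M

From the Nernst equation, log Q = n(E° − E)/0.0592 = 2(1.04 − 1.159)/0.0592 = -4.020, so Q = 9.54 × 10^-5.
With Q = [Mn²⁺]/[Sn²⁺] and the known concentrations, [Sn²⁺] in the denominator gives [Sn²⁺] = 1.4 M.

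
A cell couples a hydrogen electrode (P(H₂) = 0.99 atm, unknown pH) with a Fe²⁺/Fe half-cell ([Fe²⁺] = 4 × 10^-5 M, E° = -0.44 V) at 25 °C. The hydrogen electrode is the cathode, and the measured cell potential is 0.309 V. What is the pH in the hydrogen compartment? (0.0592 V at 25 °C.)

pH = 4.41

E°_cell = 0.44 V and n = 2.
log Q = n(E° − E)/0.0592 = 2×(0.44 − 0.309)/0.0592 = 4.426.
With Q = [Fe²⁺]·P(H₂) / [H⁺]^2, solving for [H⁺] gives log[H⁺] = -4.414, so pH = 4.41.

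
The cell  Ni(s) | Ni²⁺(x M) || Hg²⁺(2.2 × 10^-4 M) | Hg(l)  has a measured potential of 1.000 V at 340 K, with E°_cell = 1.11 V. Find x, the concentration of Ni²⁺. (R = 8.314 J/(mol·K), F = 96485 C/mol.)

0.4 M

From the Nernst equation, ln Q = nF(E° − E)/RT = 2×96485×(1.11 − 1.000)/(8.314×340) = 7.509, so Q = 1820.
With Q = [Ni²⁺]/[Hg²⁺] and the known concentrations, [Ni²⁺] in the numerator gives [Ni²⁺] = 0.4 M.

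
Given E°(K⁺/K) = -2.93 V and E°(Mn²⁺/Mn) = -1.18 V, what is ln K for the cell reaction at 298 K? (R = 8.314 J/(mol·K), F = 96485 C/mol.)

ln K = 136.3

E°_cell = -1.18 − (-2.93) = 1.75 V, with n = 2 electrons transferred.
At equilibrium E = 0, so the Nernst equation gives ln K = nFE°/RT = (2)(96485)(1.75)/((8.314)(298)) = 136.30.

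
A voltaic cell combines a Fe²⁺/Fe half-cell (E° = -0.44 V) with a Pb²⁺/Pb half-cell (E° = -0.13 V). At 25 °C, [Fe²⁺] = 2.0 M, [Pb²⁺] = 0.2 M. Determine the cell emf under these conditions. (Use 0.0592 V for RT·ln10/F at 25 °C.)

0.280 V

The Pb²⁺/Pb couple has the higher reduction potential and acts as the cathode, so E°_cell = -0.13 − (-0.44) = 0.31 V.
Balancing electrons gives n = 2; the reaction quotient is Q = [Fe²⁺]/[Pb²⁺] = 10.0.
At 25 °C, E = E° − (0.0592/n) log Q = 0.31 − (0.0592/2)(1.000) = 0.310 − 0.030 = 0.280 V.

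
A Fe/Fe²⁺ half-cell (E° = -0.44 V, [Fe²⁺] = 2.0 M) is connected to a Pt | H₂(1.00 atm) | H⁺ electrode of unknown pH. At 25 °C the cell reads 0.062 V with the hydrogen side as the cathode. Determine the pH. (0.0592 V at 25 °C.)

pH = 6.23

E°_cell = 0.44 V and n = 2.
log Q = n(E° − E)/0.0592 = 2×(0.44 − 0.062)/0.0592 = 12.770.
With Q = [Fe²⁺]·P(H₂) / [H⁺]^2, solving for [H⁺] gives log[H⁺] = -6.235, so pH = 6.23.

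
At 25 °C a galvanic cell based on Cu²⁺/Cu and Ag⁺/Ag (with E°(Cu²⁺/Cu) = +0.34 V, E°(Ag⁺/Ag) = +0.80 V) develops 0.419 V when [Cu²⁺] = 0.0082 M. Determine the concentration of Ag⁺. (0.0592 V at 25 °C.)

From the Nernst equation, log Q = n(E° − E)/0.0592 = 2(0.46 − 0.419)/0.0592 = 1.385, so Q = 24.3.
With Q = [Cu²⁺]/[Ag⁺]^2 and the known concentrations, [Ag⁺]^2 in the denominator gives [Ag⁺] = 0.018 M.

0.018 M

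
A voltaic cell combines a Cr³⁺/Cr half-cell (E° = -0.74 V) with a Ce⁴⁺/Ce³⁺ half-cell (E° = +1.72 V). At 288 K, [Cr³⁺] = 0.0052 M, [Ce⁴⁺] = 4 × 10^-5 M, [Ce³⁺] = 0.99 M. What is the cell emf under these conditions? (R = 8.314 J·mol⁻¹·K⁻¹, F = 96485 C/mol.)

The Ce⁴⁺/Ce³⁺ couple has the higher reduction potential and acts as the cathode, so E°_cell = +1.72 − (-0.74) = 2.46 V.
Balancing electrons gives n = 3; the reaction quotient is Q = [Cr³⁺]·[Ce³⁺]^3/[Ce⁴⁺]^3 = 7.88 × 10^10.
E = E° − (RT/nF) ln Q = 2.46 − (8.314×288)/(3×96485) × (25.091) = 2.460 − 0.208 = 2.252 V.

2.25 V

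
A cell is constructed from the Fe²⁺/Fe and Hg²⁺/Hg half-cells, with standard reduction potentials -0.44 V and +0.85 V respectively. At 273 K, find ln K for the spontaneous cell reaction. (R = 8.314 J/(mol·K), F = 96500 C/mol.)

E°_cell = +0.85 − (-0.44) = 1.29 V, with n = 2 electrons transferred.
At equilibrium E = 0, so the Nernst equation gives ln K = nFE°/RT = (2)(96500)(1.29)/((8.314)(273)) = 109.69.

ln K = 109.7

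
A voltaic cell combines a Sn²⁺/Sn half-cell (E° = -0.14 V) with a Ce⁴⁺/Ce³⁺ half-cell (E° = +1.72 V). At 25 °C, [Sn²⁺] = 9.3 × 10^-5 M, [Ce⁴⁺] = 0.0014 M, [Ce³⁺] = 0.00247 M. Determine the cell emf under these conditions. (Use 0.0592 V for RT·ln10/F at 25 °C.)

The Ce⁴⁺/Ce³⁺ couple has the higher reduction potential and acts as the cathode, so E°_cell = +1.72 − (-0.14) = 1.86 V.
Balancing electrons gives n = 2; the reaction quotient is Q = [Sn²⁺]·[Ce³⁺]^2/[Ce⁴⁺]^2 = 2.89 × 10^-4.
At 25 °C, E = E° − (0.0592/n) log Q = 1.86 − (0.0592/2)(-3.538) = 1.860 + 0.105 = 1.965 V.

1.96 V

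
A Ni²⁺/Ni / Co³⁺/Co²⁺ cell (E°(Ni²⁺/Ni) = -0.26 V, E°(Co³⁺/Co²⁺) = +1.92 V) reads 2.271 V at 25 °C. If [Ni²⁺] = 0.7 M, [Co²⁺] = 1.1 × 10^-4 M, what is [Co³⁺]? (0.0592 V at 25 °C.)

From the Nernst equation, log Q = n(E° − E)/0.0592 = 2(2.18 − 2.271)/0.0592 = -3.074, so Q = 8.43 × 10^-4.
With Q = [Ni²⁺]·[Co²⁺]^2/[Co³⁺]^2 and the known concentrations, [Co³⁺]^2 in the denominator gives [Co³⁺] = 0.0032 M.

0.0032 M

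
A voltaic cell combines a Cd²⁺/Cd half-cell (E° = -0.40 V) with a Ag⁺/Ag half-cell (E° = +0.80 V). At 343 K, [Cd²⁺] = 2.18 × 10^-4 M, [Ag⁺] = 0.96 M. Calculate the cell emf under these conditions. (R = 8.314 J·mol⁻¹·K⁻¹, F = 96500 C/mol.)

The Ag⁺/Ag couple has the higher reduction potential and acts as the cathode, so E°_cell = +0.80 − (-0.40) = 1.20 V.
Balancing electrons gives n = 2; the reaction quotient is Q = [Cd²⁺]/[Ag⁺]^2 = 2.37 × 10^-4.
E = E° − (RT/nF) ln Q = 1.20 − (8.314×343)/(2×96500) × (-8.349) = 1.200 + 0.123 = 1.323 V.

1.32 V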